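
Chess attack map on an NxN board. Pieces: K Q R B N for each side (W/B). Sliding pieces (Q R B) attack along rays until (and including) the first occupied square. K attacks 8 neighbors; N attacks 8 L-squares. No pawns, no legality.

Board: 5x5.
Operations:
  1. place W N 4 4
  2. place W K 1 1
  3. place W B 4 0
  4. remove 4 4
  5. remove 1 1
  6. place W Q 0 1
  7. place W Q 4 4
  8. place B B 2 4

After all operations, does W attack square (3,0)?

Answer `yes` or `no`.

Answer: no

Derivation:
Op 1: place WN@(4,4)
Op 2: place WK@(1,1)
Op 3: place WB@(4,0)
Op 4: remove (4,4)
Op 5: remove (1,1)
Op 6: place WQ@(0,1)
Op 7: place WQ@(4,4)
Op 8: place BB@(2,4)
Per-piece attacks for W:
  WQ@(0,1): attacks (0,2) (0,3) (0,4) (0,0) (1,1) (2,1) (3,1) (4,1) (1,2) (2,3) (3,4) (1,0)
  WB@(4,0): attacks (3,1) (2,2) (1,3) (0,4)
  WQ@(4,4): attacks (4,3) (4,2) (4,1) (4,0) (3,4) (2,4) (3,3) (2,2) (1,1) (0,0) [ray(0,-1) blocked at (4,0); ray(-1,0) blocked at (2,4)]
W attacks (3,0): no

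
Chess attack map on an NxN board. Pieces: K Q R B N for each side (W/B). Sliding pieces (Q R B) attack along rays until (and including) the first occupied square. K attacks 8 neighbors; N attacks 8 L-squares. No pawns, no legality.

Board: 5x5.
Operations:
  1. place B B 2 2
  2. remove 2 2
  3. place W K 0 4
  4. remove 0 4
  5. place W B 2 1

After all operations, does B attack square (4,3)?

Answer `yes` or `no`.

Op 1: place BB@(2,2)
Op 2: remove (2,2)
Op 3: place WK@(0,4)
Op 4: remove (0,4)
Op 5: place WB@(2,1)
Per-piece attacks for B:
B attacks (4,3): no

Answer: no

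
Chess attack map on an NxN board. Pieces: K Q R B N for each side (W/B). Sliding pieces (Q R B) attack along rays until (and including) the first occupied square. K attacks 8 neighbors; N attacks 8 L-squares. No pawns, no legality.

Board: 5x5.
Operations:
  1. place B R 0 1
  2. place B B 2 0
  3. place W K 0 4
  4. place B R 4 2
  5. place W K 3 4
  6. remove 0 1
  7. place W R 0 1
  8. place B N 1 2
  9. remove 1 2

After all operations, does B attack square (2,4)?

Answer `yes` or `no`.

Op 1: place BR@(0,1)
Op 2: place BB@(2,0)
Op 3: place WK@(0,4)
Op 4: place BR@(4,2)
Op 5: place WK@(3,4)
Op 6: remove (0,1)
Op 7: place WR@(0,1)
Op 8: place BN@(1,2)
Op 9: remove (1,2)
Per-piece attacks for B:
  BB@(2,0): attacks (3,1) (4,2) (1,1) (0,2) [ray(1,1) blocked at (4,2)]
  BR@(4,2): attacks (4,3) (4,4) (4,1) (4,0) (3,2) (2,2) (1,2) (0,2)
B attacks (2,4): no

Answer: no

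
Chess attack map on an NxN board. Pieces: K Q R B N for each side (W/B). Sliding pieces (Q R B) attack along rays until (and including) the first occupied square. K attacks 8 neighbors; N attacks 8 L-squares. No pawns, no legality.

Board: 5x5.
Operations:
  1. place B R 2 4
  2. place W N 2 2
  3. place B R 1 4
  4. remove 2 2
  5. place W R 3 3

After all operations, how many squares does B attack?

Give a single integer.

Op 1: place BR@(2,4)
Op 2: place WN@(2,2)
Op 3: place BR@(1,4)
Op 4: remove (2,2)
Op 5: place WR@(3,3)
Per-piece attacks for B:
  BR@(1,4): attacks (1,3) (1,2) (1,1) (1,0) (2,4) (0,4) [ray(1,0) blocked at (2,4)]
  BR@(2,4): attacks (2,3) (2,2) (2,1) (2,0) (3,4) (4,4) (1,4) [ray(-1,0) blocked at (1,4)]
Union (13 distinct): (0,4) (1,0) (1,1) (1,2) (1,3) (1,4) (2,0) (2,1) (2,2) (2,3) (2,4) (3,4) (4,4)

Answer: 13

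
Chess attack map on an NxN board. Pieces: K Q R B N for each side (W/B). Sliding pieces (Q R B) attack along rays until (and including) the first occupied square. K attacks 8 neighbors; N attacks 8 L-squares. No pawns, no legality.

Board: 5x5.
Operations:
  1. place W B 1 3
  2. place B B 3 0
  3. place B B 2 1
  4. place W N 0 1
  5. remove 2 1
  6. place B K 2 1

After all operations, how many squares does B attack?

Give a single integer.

Answer: 10

Derivation:
Op 1: place WB@(1,3)
Op 2: place BB@(3,0)
Op 3: place BB@(2,1)
Op 4: place WN@(0,1)
Op 5: remove (2,1)
Op 6: place BK@(2,1)
Per-piece attacks for B:
  BK@(2,1): attacks (2,2) (2,0) (3,1) (1,1) (3,2) (3,0) (1,2) (1,0)
  BB@(3,0): attacks (4,1) (2,1) [ray(-1,1) blocked at (2,1)]
Union (10 distinct): (1,0) (1,1) (1,2) (2,0) (2,1) (2,2) (3,0) (3,1) (3,2) (4,1)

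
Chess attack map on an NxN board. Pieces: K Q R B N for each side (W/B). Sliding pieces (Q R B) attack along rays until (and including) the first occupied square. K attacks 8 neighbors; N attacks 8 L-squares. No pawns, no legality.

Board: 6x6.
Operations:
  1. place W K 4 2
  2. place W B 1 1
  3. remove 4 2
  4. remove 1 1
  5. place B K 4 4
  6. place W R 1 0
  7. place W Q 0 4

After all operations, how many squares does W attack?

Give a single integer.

Op 1: place WK@(4,2)
Op 2: place WB@(1,1)
Op 3: remove (4,2)
Op 4: remove (1,1)
Op 5: place BK@(4,4)
Op 6: place WR@(1,0)
Op 7: place WQ@(0,4)
Per-piece attacks for W:
  WQ@(0,4): attacks (0,5) (0,3) (0,2) (0,1) (0,0) (1,4) (2,4) (3,4) (4,4) (1,5) (1,3) (2,2) (3,1) (4,0) [ray(1,0) blocked at (4,4)]
  WR@(1,0): attacks (1,1) (1,2) (1,3) (1,4) (1,5) (2,0) (3,0) (4,0) (5,0) (0,0)
Union (19 distinct): (0,0) (0,1) (0,2) (0,3) (0,5) (1,1) (1,2) (1,3) (1,4) (1,5) (2,0) (2,2) (2,4) (3,0) (3,1) (3,4) (4,0) (4,4) (5,0)

Answer: 19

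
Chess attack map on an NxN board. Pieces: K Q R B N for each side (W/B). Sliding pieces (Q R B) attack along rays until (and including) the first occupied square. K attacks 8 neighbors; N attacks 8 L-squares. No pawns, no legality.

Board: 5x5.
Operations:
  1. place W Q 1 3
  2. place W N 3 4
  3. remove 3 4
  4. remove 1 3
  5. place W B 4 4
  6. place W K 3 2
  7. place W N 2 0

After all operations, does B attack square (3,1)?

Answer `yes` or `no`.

Answer: no

Derivation:
Op 1: place WQ@(1,3)
Op 2: place WN@(3,4)
Op 3: remove (3,4)
Op 4: remove (1,3)
Op 5: place WB@(4,4)
Op 6: place WK@(3,2)
Op 7: place WN@(2,0)
Per-piece attacks for B:
B attacks (3,1): no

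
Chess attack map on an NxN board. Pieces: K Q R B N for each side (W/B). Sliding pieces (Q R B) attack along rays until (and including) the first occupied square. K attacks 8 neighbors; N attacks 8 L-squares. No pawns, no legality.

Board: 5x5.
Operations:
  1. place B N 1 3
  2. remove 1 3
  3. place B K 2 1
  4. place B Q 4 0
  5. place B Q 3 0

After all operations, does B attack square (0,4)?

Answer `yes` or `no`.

Answer: yes

Derivation:
Op 1: place BN@(1,3)
Op 2: remove (1,3)
Op 3: place BK@(2,1)
Op 4: place BQ@(4,0)
Op 5: place BQ@(3,0)
Per-piece attacks for B:
  BK@(2,1): attacks (2,2) (2,0) (3,1) (1,1) (3,2) (3,0) (1,2) (1,0)
  BQ@(3,0): attacks (3,1) (3,2) (3,3) (3,4) (4,0) (2,0) (1,0) (0,0) (4,1) (2,1) [ray(1,0) blocked at (4,0); ray(-1,1) blocked at (2,1)]
  BQ@(4,0): attacks (4,1) (4,2) (4,3) (4,4) (3,0) (3,1) (2,2) (1,3) (0,4) [ray(-1,0) blocked at (3,0)]
B attacks (0,4): yes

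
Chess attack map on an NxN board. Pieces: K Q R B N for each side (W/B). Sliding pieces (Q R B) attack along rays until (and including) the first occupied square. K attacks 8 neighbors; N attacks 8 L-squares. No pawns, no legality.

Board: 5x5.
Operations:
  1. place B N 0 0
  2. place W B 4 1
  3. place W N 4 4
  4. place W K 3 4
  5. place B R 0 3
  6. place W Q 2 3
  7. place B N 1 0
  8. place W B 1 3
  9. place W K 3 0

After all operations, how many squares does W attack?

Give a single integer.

Op 1: place BN@(0,0)
Op 2: place WB@(4,1)
Op 3: place WN@(4,4)
Op 4: place WK@(3,4)
Op 5: place BR@(0,3)
Op 6: place WQ@(2,3)
Op 7: place BN@(1,0)
Op 8: place WB@(1,3)
Op 9: place WK@(3,0)
Per-piece attacks for W:
  WB@(1,3): attacks (2,4) (2,2) (3,1) (4,0) (0,4) (0,2)
  WQ@(2,3): attacks (2,4) (2,2) (2,1) (2,0) (3,3) (4,3) (1,3) (3,4) (3,2) (4,1) (1,4) (1,2) (0,1) [ray(-1,0) blocked at (1,3); ray(1,1) blocked at (3,4); ray(1,-1) blocked at (4,1)]
  WK@(3,0): attacks (3,1) (4,0) (2,0) (4,1) (2,1)
  WK@(3,4): attacks (3,3) (4,4) (2,4) (4,3) (2,3)
  WB@(4,1): attacks (3,2) (2,3) (3,0) [ray(-1,1) blocked at (2,3); ray(-1,-1) blocked at (3,0)]
  WN@(4,4): attacks (3,2) (2,3)
Union (20 distinct): (0,1) (0,2) (0,4) (1,2) (1,3) (1,4) (2,0) (2,1) (2,2) (2,3) (2,4) (3,0) (3,1) (3,2) (3,3) (3,4) (4,0) (4,1) (4,3) (4,4)

Answer: 20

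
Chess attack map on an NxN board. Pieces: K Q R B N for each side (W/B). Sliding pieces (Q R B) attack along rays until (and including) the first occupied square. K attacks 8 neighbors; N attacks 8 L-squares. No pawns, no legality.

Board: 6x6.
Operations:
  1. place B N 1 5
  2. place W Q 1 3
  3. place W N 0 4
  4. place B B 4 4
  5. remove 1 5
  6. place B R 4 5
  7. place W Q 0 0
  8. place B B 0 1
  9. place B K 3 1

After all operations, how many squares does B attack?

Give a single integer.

Answer: 23

Derivation:
Op 1: place BN@(1,5)
Op 2: place WQ@(1,3)
Op 3: place WN@(0,4)
Op 4: place BB@(4,4)
Op 5: remove (1,5)
Op 6: place BR@(4,5)
Op 7: place WQ@(0,0)
Op 8: place BB@(0,1)
Op 9: place BK@(3,1)
Per-piece attacks for B:
  BB@(0,1): attacks (1,2) (2,3) (3,4) (4,5) (1,0) [ray(1,1) blocked at (4,5)]
  BK@(3,1): attacks (3,2) (3,0) (4,1) (2,1) (4,2) (4,0) (2,2) (2,0)
  BB@(4,4): attacks (5,5) (5,3) (3,5) (3,3) (2,2) (1,1) (0,0) [ray(-1,-1) blocked at (0,0)]
  BR@(4,5): attacks (4,4) (5,5) (3,5) (2,5) (1,5) (0,5) [ray(0,-1) blocked at (4,4)]
Union (23 distinct): (0,0) (0,5) (1,0) (1,1) (1,2) (1,5) (2,0) (2,1) (2,2) (2,3) (2,5) (3,0) (3,2) (3,3) (3,4) (3,5) (4,0) (4,1) (4,2) (4,4) (4,5) (5,3) (5,5)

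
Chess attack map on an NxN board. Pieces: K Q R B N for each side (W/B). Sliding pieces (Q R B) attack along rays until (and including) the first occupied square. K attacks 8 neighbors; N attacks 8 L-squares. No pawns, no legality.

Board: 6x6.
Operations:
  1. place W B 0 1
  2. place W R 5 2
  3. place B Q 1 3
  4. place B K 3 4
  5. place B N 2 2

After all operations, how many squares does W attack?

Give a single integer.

Op 1: place WB@(0,1)
Op 2: place WR@(5,2)
Op 3: place BQ@(1,3)
Op 4: place BK@(3,4)
Op 5: place BN@(2,2)
Per-piece attacks for W:
  WB@(0,1): attacks (1,2) (2,3) (3,4) (1,0) [ray(1,1) blocked at (3,4)]
  WR@(5,2): attacks (5,3) (5,4) (5,5) (5,1) (5,0) (4,2) (3,2) (2,2) [ray(-1,0) blocked at (2,2)]
Union (12 distinct): (1,0) (1,2) (2,2) (2,3) (3,2) (3,4) (4,2) (5,0) (5,1) (5,3) (5,4) (5,5)

Answer: 12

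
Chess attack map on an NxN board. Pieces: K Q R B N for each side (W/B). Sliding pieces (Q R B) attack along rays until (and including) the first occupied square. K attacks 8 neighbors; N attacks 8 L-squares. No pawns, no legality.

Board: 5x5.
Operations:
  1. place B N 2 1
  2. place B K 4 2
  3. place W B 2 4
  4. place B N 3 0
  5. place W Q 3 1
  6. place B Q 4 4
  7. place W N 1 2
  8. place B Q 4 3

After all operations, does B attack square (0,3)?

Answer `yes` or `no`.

Answer: yes

Derivation:
Op 1: place BN@(2,1)
Op 2: place BK@(4,2)
Op 3: place WB@(2,4)
Op 4: place BN@(3,0)
Op 5: place WQ@(3,1)
Op 6: place BQ@(4,4)
Op 7: place WN@(1,2)
Op 8: place BQ@(4,3)
Per-piece attacks for B:
  BN@(2,1): attacks (3,3) (4,2) (1,3) (0,2) (4,0) (0,0)
  BN@(3,0): attacks (4,2) (2,2) (1,1)
  BK@(4,2): attacks (4,3) (4,1) (3,2) (3,3) (3,1)
  BQ@(4,3): attacks (4,4) (4,2) (3,3) (2,3) (1,3) (0,3) (3,4) (3,2) (2,1) [ray(0,1) blocked at (4,4); ray(0,-1) blocked at (4,2); ray(-1,-1) blocked at (2,1)]
  BQ@(4,4): attacks (4,3) (3,4) (2,4) (3,3) (2,2) (1,1) (0,0) [ray(0,-1) blocked at (4,3); ray(-1,0) blocked at (2,4)]
B attacks (0,3): yes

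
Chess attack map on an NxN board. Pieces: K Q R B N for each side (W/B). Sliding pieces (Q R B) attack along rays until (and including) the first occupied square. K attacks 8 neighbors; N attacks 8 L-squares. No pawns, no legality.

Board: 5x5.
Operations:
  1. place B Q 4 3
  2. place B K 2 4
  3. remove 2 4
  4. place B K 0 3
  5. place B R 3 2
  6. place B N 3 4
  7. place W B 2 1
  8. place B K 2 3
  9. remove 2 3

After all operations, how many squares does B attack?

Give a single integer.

Op 1: place BQ@(4,3)
Op 2: place BK@(2,4)
Op 3: remove (2,4)
Op 4: place BK@(0,3)
Op 5: place BR@(3,2)
Op 6: place BN@(3,4)
Op 7: place WB@(2,1)
Op 8: place BK@(2,3)
Op 9: remove (2,3)
Per-piece attacks for B:
  BK@(0,3): attacks (0,4) (0,2) (1,3) (1,4) (1,2)
  BR@(3,2): attacks (3,3) (3,4) (3,1) (3,0) (4,2) (2,2) (1,2) (0,2) [ray(0,1) blocked at (3,4)]
  BN@(3,4): attacks (4,2) (2,2) (1,3)
  BQ@(4,3): attacks (4,4) (4,2) (4,1) (4,0) (3,3) (2,3) (1,3) (0,3) (3,4) (3,2) [ray(-1,0) blocked at (0,3); ray(-1,1) blocked at (3,4); ray(-1,-1) blocked at (3,2)]
Union (17 distinct): (0,2) (0,3) (0,4) (1,2) (1,3) (1,4) (2,2) (2,3) (3,0) (3,1) (3,2) (3,3) (3,4) (4,0) (4,1) (4,2) (4,4)

Answer: 17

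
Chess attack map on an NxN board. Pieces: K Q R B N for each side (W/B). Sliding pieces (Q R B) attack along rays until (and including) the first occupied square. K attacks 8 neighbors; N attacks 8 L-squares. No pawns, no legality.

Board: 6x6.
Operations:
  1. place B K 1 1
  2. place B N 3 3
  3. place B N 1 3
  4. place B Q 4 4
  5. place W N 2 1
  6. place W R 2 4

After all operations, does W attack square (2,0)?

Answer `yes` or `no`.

Op 1: place BK@(1,1)
Op 2: place BN@(3,3)
Op 3: place BN@(1,3)
Op 4: place BQ@(4,4)
Op 5: place WN@(2,1)
Op 6: place WR@(2,4)
Per-piece attacks for W:
  WN@(2,1): attacks (3,3) (4,2) (1,3) (0,2) (4,0) (0,0)
  WR@(2,4): attacks (2,5) (2,3) (2,2) (2,1) (3,4) (4,4) (1,4) (0,4) [ray(0,-1) blocked at (2,1); ray(1,0) blocked at (4,4)]
W attacks (2,0): no

Answer: no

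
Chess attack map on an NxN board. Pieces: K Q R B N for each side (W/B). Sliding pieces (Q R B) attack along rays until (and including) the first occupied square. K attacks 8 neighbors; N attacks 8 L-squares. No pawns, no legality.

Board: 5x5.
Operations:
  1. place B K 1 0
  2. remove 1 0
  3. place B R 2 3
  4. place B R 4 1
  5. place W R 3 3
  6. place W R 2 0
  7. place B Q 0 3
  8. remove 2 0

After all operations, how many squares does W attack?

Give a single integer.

Answer: 6

Derivation:
Op 1: place BK@(1,0)
Op 2: remove (1,0)
Op 3: place BR@(2,3)
Op 4: place BR@(4,1)
Op 5: place WR@(3,3)
Op 6: place WR@(2,0)
Op 7: place BQ@(0,3)
Op 8: remove (2,0)
Per-piece attacks for W:
  WR@(3,3): attacks (3,4) (3,2) (3,1) (3,0) (4,3) (2,3) [ray(-1,0) blocked at (2,3)]
Union (6 distinct): (2,3) (3,0) (3,1) (3,2) (3,4) (4,3)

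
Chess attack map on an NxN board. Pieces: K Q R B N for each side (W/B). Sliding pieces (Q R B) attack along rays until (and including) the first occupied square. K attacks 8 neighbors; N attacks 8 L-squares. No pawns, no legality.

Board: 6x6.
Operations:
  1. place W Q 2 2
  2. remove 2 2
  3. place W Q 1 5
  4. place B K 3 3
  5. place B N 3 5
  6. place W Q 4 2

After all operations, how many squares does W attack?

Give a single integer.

Op 1: place WQ@(2,2)
Op 2: remove (2,2)
Op 3: place WQ@(1,5)
Op 4: place BK@(3,3)
Op 5: place BN@(3,5)
Op 6: place WQ@(4,2)
Per-piece attacks for W:
  WQ@(1,5): attacks (1,4) (1,3) (1,2) (1,1) (1,0) (2,5) (3,5) (0,5) (2,4) (3,3) (0,4) [ray(1,0) blocked at (3,5); ray(1,-1) blocked at (3,3)]
  WQ@(4,2): attacks (4,3) (4,4) (4,5) (4,1) (4,0) (5,2) (3,2) (2,2) (1,2) (0,2) (5,3) (5,1) (3,3) (3,1) (2,0) [ray(-1,1) blocked at (3,3)]
Union (24 distinct): (0,2) (0,4) (0,5) (1,0) (1,1) (1,2) (1,3) (1,4) (2,0) (2,2) (2,4) (2,5) (3,1) (3,2) (3,3) (3,5) (4,0) (4,1) (4,3) (4,4) (4,5) (5,1) (5,2) (5,3)

Answer: 24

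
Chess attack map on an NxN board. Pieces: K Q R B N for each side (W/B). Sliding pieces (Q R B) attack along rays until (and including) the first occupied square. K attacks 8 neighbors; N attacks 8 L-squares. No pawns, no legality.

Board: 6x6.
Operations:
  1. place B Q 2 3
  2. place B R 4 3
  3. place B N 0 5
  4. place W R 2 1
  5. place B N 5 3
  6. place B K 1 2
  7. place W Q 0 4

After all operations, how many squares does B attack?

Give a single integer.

Answer: 24

Derivation:
Op 1: place BQ@(2,3)
Op 2: place BR@(4,3)
Op 3: place BN@(0,5)
Op 4: place WR@(2,1)
Op 5: place BN@(5,3)
Op 6: place BK@(1,2)
Op 7: place WQ@(0,4)
Per-piece attacks for B:
  BN@(0,5): attacks (1,3) (2,4)
  BK@(1,2): attacks (1,3) (1,1) (2,2) (0,2) (2,3) (2,1) (0,3) (0,1)
  BQ@(2,3): attacks (2,4) (2,5) (2,2) (2,1) (3,3) (4,3) (1,3) (0,3) (3,4) (4,5) (3,2) (4,1) (5,0) (1,4) (0,5) (1,2) [ray(0,-1) blocked at (2,1); ray(1,0) blocked at (4,3); ray(-1,1) blocked at (0,5); ray(-1,-1) blocked at (1,2)]
  BR@(4,3): attacks (4,4) (4,5) (4,2) (4,1) (4,0) (5,3) (3,3) (2,3) [ray(1,0) blocked at (5,3); ray(-1,0) blocked at (2,3)]
  BN@(5,3): attacks (4,5) (3,4) (4,1) (3,2)
Union (24 distinct): (0,1) (0,2) (0,3) (0,5) (1,1) (1,2) (1,3) (1,4) (2,1) (2,2) (2,3) (2,4) (2,5) (3,2) (3,3) (3,4) (4,0) (4,1) (4,2) (4,3) (4,4) (4,5) (5,0) (5,3)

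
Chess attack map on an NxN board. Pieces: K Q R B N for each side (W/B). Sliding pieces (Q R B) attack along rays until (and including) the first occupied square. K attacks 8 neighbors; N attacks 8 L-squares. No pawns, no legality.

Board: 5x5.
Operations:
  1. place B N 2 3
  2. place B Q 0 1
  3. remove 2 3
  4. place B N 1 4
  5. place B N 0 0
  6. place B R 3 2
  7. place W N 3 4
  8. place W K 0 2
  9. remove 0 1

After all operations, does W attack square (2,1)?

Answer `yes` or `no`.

Answer: no

Derivation:
Op 1: place BN@(2,3)
Op 2: place BQ@(0,1)
Op 3: remove (2,3)
Op 4: place BN@(1,4)
Op 5: place BN@(0,0)
Op 6: place BR@(3,2)
Op 7: place WN@(3,4)
Op 8: place WK@(0,2)
Op 9: remove (0,1)
Per-piece attacks for W:
  WK@(0,2): attacks (0,3) (0,1) (1,2) (1,3) (1,1)
  WN@(3,4): attacks (4,2) (2,2) (1,3)
W attacks (2,1): no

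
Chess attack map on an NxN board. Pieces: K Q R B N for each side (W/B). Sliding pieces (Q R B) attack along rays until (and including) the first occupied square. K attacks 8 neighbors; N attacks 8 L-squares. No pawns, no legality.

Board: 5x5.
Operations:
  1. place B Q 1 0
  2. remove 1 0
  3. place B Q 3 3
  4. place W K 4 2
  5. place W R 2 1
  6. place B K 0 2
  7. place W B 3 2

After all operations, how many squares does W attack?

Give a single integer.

Answer: 13

Derivation:
Op 1: place BQ@(1,0)
Op 2: remove (1,0)
Op 3: place BQ@(3,3)
Op 4: place WK@(4,2)
Op 5: place WR@(2,1)
Op 6: place BK@(0,2)
Op 7: place WB@(3,2)
Per-piece attacks for W:
  WR@(2,1): attacks (2,2) (2,3) (2,4) (2,0) (3,1) (4,1) (1,1) (0,1)
  WB@(3,2): attacks (4,3) (4,1) (2,3) (1,4) (2,1) [ray(-1,-1) blocked at (2,1)]
  WK@(4,2): attacks (4,3) (4,1) (3,2) (3,3) (3,1)
Union (13 distinct): (0,1) (1,1) (1,4) (2,0) (2,1) (2,2) (2,3) (2,4) (3,1) (3,2) (3,3) (4,1) (4,3)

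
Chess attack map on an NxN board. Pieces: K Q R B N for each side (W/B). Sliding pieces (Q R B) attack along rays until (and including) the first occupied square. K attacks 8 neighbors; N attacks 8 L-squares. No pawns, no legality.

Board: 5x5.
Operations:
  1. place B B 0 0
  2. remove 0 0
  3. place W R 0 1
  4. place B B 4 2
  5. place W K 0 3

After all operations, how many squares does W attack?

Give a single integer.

Op 1: place BB@(0,0)
Op 2: remove (0,0)
Op 3: place WR@(0,1)
Op 4: place BB@(4,2)
Op 5: place WK@(0,3)
Per-piece attacks for W:
  WR@(0,1): attacks (0,2) (0,3) (0,0) (1,1) (2,1) (3,1) (4,1) [ray(0,1) blocked at (0,3)]
  WK@(0,3): attacks (0,4) (0,2) (1,3) (1,4) (1,2)
Union (11 distinct): (0,0) (0,2) (0,3) (0,4) (1,1) (1,2) (1,3) (1,4) (2,1) (3,1) (4,1)

Answer: 11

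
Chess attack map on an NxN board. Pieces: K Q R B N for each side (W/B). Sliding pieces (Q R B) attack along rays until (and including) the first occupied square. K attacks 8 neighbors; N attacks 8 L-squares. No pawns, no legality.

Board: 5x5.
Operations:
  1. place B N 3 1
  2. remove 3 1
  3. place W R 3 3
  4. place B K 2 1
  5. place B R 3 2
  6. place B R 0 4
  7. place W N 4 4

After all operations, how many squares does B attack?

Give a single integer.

Op 1: place BN@(3,1)
Op 2: remove (3,1)
Op 3: place WR@(3,3)
Op 4: place BK@(2,1)
Op 5: place BR@(3,2)
Op 6: place BR@(0,4)
Op 7: place WN@(4,4)
Per-piece attacks for B:
  BR@(0,4): attacks (0,3) (0,2) (0,1) (0,0) (1,4) (2,4) (3,4) (4,4) [ray(1,0) blocked at (4,4)]
  BK@(2,1): attacks (2,2) (2,0) (3,1) (1,1) (3,2) (3,0) (1,2) (1,0)
  BR@(3,2): attacks (3,3) (3,1) (3,0) (4,2) (2,2) (1,2) (0,2) [ray(0,1) blocked at (3,3)]
Union (18 distinct): (0,0) (0,1) (0,2) (0,3) (1,0) (1,1) (1,2) (1,4) (2,0) (2,2) (2,4) (3,0) (3,1) (3,2) (3,3) (3,4) (4,2) (4,4)

Answer: 18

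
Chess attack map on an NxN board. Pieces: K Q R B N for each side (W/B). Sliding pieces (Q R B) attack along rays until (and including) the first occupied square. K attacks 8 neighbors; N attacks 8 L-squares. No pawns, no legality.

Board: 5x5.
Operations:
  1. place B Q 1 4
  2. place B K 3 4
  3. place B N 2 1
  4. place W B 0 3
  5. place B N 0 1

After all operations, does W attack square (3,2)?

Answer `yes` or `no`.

Answer: no

Derivation:
Op 1: place BQ@(1,4)
Op 2: place BK@(3,4)
Op 3: place BN@(2,1)
Op 4: place WB@(0,3)
Op 5: place BN@(0,1)
Per-piece attacks for W:
  WB@(0,3): attacks (1,4) (1,2) (2,1) [ray(1,1) blocked at (1,4); ray(1,-1) blocked at (2,1)]
W attacks (3,2): no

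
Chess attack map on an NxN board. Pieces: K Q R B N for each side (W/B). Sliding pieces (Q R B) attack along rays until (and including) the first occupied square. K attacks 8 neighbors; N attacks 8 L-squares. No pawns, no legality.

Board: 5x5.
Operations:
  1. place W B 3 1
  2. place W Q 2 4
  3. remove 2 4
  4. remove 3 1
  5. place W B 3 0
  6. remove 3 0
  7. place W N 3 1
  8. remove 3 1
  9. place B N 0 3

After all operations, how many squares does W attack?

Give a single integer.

Answer: 0

Derivation:
Op 1: place WB@(3,1)
Op 2: place WQ@(2,4)
Op 3: remove (2,4)
Op 4: remove (3,1)
Op 5: place WB@(3,0)
Op 6: remove (3,0)
Op 7: place WN@(3,1)
Op 8: remove (3,1)
Op 9: place BN@(0,3)
Per-piece attacks for W:
Union (0 distinct): (none)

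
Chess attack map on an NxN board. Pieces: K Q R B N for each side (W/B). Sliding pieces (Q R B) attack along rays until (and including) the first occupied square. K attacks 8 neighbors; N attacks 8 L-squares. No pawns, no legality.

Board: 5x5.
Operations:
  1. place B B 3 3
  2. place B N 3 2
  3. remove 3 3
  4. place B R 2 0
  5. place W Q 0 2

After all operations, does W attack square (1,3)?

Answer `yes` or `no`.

Op 1: place BB@(3,3)
Op 2: place BN@(3,2)
Op 3: remove (3,3)
Op 4: place BR@(2,0)
Op 5: place WQ@(0,2)
Per-piece attacks for W:
  WQ@(0,2): attacks (0,3) (0,4) (0,1) (0,0) (1,2) (2,2) (3,2) (1,3) (2,4) (1,1) (2,0) [ray(1,0) blocked at (3,2); ray(1,-1) blocked at (2,0)]
W attacks (1,3): yes

Answer: yes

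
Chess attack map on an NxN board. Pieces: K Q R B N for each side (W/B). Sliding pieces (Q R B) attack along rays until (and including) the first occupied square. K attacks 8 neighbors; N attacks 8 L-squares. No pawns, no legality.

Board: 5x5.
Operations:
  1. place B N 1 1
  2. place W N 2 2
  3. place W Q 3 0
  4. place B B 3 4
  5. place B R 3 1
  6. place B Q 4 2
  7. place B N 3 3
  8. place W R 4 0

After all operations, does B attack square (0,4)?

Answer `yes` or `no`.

Op 1: place BN@(1,1)
Op 2: place WN@(2,2)
Op 3: place WQ@(3,0)
Op 4: place BB@(3,4)
Op 5: place BR@(3,1)
Op 6: place BQ@(4,2)
Op 7: place BN@(3,3)
Op 8: place WR@(4,0)
Per-piece attacks for B:
  BN@(1,1): attacks (2,3) (3,2) (0,3) (3,0)
  BR@(3,1): attacks (3,2) (3,3) (3,0) (4,1) (2,1) (1,1) [ray(0,1) blocked at (3,3); ray(0,-1) blocked at (3,0); ray(-1,0) blocked at (1,1)]
  BN@(3,3): attacks (1,4) (4,1) (2,1) (1,2)
  BB@(3,4): attacks (4,3) (2,3) (1,2) (0,1)
  BQ@(4,2): attacks (4,3) (4,4) (4,1) (4,0) (3,2) (2,2) (3,3) (3,1) [ray(0,-1) blocked at (4,0); ray(-1,0) blocked at (2,2); ray(-1,1) blocked at (3,3); ray(-1,-1) blocked at (3,1)]
B attacks (0,4): no

Answer: no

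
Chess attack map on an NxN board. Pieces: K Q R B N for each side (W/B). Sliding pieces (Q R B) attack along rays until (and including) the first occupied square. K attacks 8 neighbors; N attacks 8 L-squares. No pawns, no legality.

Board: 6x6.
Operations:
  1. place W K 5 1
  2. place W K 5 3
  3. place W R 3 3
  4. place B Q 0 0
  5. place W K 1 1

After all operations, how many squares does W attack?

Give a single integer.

Answer: 25

Derivation:
Op 1: place WK@(5,1)
Op 2: place WK@(5,3)
Op 3: place WR@(3,3)
Op 4: place BQ@(0,0)
Op 5: place WK@(1,1)
Per-piece attacks for W:
  WK@(1,1): attacks (1,2) (1,0) (2,1) (0,1) (2,2) (2,0) (0,2) (0,0)
  WR@(3,3): attacks (3,4) (3,5) (3,2) (3,1) (3,0) (4,3) (5,3) (2,3) (1,3) (0,3) [ray(1,0) blocked at (5,3)]
  WK@(5,1): attacks (5,2) (5,0) (4,1) (4,2) (4,0)
  WK@(5,3): attacks (5,4) (5,2) (4,3) (4,4) (4,2)
Union (25 distinct): (0,0) (0,1) (0,2) (0,3) (1,0) (1,2) (1,3) (2,0) (2,1) (2,2) (2,3) (3,0) (3,1) (3,2) (3,4) (3,5) (4,0) (4,1) (4,2) (4,3) (4,4) (5,0) (5,2) (5,3) (5,4)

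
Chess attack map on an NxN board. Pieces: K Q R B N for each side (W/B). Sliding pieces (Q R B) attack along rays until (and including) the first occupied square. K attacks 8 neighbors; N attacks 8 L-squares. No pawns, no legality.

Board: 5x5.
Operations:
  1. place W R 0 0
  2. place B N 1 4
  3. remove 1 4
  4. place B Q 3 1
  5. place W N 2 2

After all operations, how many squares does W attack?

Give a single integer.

Answer: 12

Derivation:
Op 1: place WR@(0,0)
Op 2: place BN@(1,4)
Op 3: remove (1,4)
Op 4: place BQ@(3,1)
Op 5: place WN@(2,2)
Per-piece attacks for W:
  WR@(0,0): attacks (0,1) (0,2) (0,3) (0,4) (1,0) (2,0) (3,0) (4,0)
  WN@(2,2): attacks (3,4) (4,3) (1,4) (0,3) (3,0) (4,1) (1,0) (0,1)
Union (12 distinct): (0,1) (0,2) (0,3) (0,4) (1,0) (1,4) (2,0) (3,0) (3,4) (4,0) (4,1) (4,3)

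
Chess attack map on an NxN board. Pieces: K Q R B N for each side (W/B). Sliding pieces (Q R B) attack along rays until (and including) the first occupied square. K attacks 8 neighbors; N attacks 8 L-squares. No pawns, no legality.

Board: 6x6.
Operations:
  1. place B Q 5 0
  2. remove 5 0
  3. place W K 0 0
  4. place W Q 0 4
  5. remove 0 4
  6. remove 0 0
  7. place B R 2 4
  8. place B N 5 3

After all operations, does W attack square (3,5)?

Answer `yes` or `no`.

Op 1: place BQ@(5,0)
Op 2: remove (5,0)
Op 3: place WK@(0,0)
Op 4: place WQ@(0,4)
Op 5: remove (0,4)
Op 6: remove (0,0)
Op 7: place BR@(2,4)
Op 8: place BN@(5,3)
Per-piece attacks for W:
W attacks (3,5): no

Answer: no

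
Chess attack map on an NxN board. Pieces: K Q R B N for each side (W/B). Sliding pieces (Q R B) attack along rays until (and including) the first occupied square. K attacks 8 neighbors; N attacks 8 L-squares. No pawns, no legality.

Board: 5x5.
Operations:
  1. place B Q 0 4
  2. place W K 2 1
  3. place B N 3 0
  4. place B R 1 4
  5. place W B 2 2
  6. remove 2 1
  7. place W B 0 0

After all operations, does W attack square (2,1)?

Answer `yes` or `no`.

Op 1: place BQ@(0,4)
Op 2: place WK@(2,1)
Op 3: place BN@(3,0)
Op 4: place BR@(1,4)
Op 5: place WB@(2,2)
Op 6: remove (2,1)
Op 7: place WB@(0,0)
Per-piece attacks for W:
  WB@(0,0): attacks (1,1) (2,2) [ray(1,1) blocked at (2,2)]
  WB@(2,2): attacks (3,3) (4,4) (3,1) (4,0) (1,3) (0,4) (1,1) (0,0) [ray(-1,1) blocked at (0,4); ray(-1,-1) blocked at (0,0)]
W attacks (2,1): no

Answer: no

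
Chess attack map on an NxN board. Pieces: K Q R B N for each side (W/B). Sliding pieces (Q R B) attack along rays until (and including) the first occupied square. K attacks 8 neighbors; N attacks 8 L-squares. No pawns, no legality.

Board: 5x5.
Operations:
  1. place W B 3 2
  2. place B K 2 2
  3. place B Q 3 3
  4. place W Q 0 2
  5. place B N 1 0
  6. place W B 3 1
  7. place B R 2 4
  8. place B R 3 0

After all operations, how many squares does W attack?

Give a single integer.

Answer: 18

Derivation:
Op 1: place WB@(3,2)
Op 2: place BK@(2,2)
Op 3: place BQ@(3,3)
Op 4: place WQ@(0,2)
Op 5: place BN@(1,0)
Op 6: place WB@(3,1)
Op 7: place BR@(2,4)
Op 8: place BR@(3,0)
Per-piece attacks for W:
  WQ@(0,2): attacks (0,3) (0,4) (0,1) (0,0) (1,2) (2,2) (1,3) (2,4) (1,1) (2,0) [ray(1,0) blocked at (2,2); ray(1,1) blocked at (2,4)]
  WB@(3,1): attacks (4,2) (4,0) (2,2) (2,0) [ray(-1,1) blocked at (2,2)]
  WB@(3,2): attacks (4,3) (4,1) (2,3) (1,4) (2,1) (1,0) [ray(-1,-1) blocked at (1,0)]
Union (18 distinct): (0,0) (0,1) (0,3) (0,4) (1,0) (1,1) (1,2) (1,3) (1,4) (2,0) (2,1) (2,2) (2,3) (2,4) (4,0) (4,1) (4,2) (4,3)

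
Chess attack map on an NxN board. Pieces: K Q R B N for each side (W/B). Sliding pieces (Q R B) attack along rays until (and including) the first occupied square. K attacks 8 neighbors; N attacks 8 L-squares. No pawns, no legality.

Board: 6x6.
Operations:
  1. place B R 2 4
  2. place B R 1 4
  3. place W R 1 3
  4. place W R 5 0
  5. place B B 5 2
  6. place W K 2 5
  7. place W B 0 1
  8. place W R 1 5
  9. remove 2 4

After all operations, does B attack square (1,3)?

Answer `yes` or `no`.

Op 1: place BR@(2,4)
Op 2: place BR@(1,4)
Op 3: place WR@(1,3)
Op 4: place WR@(5,0)
Op 5: place BB@(5,2)
Op 6: place WK@(2,5)
Op 7: place WB@(0,1)
Op 8: place WR@(1,5)
Op 9: remove (2,4)
Per-piece attacks for B:
  BR@(1,4): attacks (1,5) (1,3) (2,4) (3,4) (4,4) (5,4) (0,4) [ray(0,1) blocked at (1,5); ray(0,-1) blocked at (1,3)]
  BB@(5,2): attacks (4,3) (3,4) (2,5) (4,1) (3,0) [ray(-1,1) blocked at (2,5)]
B attacks (1,3): yes

Answer: yes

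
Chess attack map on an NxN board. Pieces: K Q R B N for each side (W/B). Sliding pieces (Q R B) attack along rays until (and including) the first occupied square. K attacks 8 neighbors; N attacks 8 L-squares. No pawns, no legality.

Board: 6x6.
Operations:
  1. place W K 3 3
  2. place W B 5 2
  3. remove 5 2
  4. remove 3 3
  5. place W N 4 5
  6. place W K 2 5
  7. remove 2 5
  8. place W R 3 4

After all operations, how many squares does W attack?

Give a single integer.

Answer: 11

Derivation:
Op 1: place WK@(3,3)
Op 2: place WB@(5,2)
Op 3: remove (5,2)
Op 4: remove (3,3)
Op 5: place WN@(4,5)
Op 6: place WK@(2,5)
Op 7: remove (2,5)
Op 8: place WR@(3,4)
Per-piece attacks for W:
  WR@(3,4): attacks (3,5) (3,3) (3,2) (3,1) (3,0) (4,4) (5,4) (2,4) (1,4) (0,4)
  WN@(4,5): attacks (5,3) (3,3) (2,4)
Union (11 distinct): (0,4) (1,4) (2,4) (3,0) (3,1) (3,2) (3,3) (3,5) (4,4) (5,3) (5,4)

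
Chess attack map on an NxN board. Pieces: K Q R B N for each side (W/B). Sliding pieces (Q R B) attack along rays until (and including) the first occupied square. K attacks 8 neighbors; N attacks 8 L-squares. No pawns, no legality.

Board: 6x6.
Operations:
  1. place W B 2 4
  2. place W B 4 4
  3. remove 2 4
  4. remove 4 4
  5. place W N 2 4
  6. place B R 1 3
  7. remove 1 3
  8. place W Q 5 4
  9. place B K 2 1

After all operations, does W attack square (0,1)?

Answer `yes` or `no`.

Op 1: place WB@(2,4)
Op 2: place WB@(4,4)
Op 3: remove (2,4)
Op 4: remove (4,4)
Op 5: place WN@(2,4)
Op 6: place BR@(1,3)
Op 7: remove (1,3)
Op 8: place WQ@(5,4)
Op 9: place BK@(2,1)
Per-piece attacks for W:
  WN@(2,4): attacks (4,5) (0,5) (3,2) (4,3) (1,2) (0,3)
  WQ@(5,4): attacks (5,5) (5,3) (5,2) (5,1) (5,0) (4,4) (3,4) (2,4) (4,5) (4,3) (3,2) (2,1) [ray(-1,0) blocked at (2,4); ray(-1,-1) blocked at (2,1)]
W attacks (0,1): no

Answer: no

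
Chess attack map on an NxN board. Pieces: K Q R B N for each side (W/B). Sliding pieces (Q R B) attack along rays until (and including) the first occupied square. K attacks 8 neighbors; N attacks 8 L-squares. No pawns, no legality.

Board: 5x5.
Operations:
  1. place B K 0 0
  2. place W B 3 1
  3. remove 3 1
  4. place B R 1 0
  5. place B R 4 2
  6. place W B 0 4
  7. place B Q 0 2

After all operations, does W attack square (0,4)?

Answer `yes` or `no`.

Op 1: place BK@(0,0)
Op 2: place WB@(3,1)
Op 3: remove (3,1)
Op 4: place BR@(1,0)
Op 5: place BR@(4,2)
Op 6: place WB@(0,4)
Op 7: place BQ@(0,2)
Per-piece attacks for W:
  WB@(0,4): attacks (1,3) (2,2) (3,1) (4,0)
W attacks (0,4): no

Answer: no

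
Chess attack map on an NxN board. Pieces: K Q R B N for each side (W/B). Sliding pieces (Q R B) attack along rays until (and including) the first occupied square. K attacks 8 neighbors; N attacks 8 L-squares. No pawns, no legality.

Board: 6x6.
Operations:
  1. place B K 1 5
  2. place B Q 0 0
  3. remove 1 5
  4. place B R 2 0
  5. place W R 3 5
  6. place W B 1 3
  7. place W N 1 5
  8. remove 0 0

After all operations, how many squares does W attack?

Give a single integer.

Answer: 17

Derivation:
Op 1: place BK@(1,5)
Op 2: place BQ@(0,0)
Op 3: remove (1,5)
Op 4: place BR@(2,0)
Op 5: place WR@(3,5)
Op 6: place WB@(1,3)
Op 7: place WN@(1,5)
Op 8: remove (0,0)
Per-piece attacks for W:
  WB@(1,3): attacks (2,4) (3,5) (2,2) (3,1) (4,0) (0,4) (0,2) [ray(1,1) blocked at (3,5)]
  WN@(1,5): attacks (2,3) (3,4) (0,3)
  WR@(3,5): attacks (3,4) (3,3) (3,2) (3,1) (3,0) (4,5) (5,5) (2,5) (1,5) [ray(-1,0) blocked at (1,5)]
Union (17 distinct): (0,2) (0,3) (0,4) (1,5) (2,2) (2,3) (2,4) (2,5) (3,0) (3,1) (3,2) (3,3) (3,4) (3,5) (4,0) (4,5) (5,5)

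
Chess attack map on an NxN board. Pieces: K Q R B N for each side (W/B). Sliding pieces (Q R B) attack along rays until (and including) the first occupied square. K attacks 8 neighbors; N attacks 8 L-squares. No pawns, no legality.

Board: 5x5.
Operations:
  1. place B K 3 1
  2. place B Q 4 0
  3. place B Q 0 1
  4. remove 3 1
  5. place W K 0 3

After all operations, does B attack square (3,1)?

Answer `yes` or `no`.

Answer: yes

Derivation:
Op 1: place BK@(3,1)
Op 2: place BQ@(4,0)
Op 3: place BQ@(0,1)
Op 4: remove (3,1)
Op 5: place WK@(0,3)
Per-piece attacks for B:
  BQ@(0,1): attacks (0,2) (0,3) (0,0) (1,1) (2,1) (3,1) (4,1) (1,2) (2,3) (3,4) (1,0) [ray(0,1) blocked at (0,3)]
  BQ@(4,0): attacks (4,1) (4,2) (4,3) (4,4) (3,0) (2,0) (1,0) (0,0) (3,1) (2,2) (1,3) (0,4)
B attacks (3,1): yes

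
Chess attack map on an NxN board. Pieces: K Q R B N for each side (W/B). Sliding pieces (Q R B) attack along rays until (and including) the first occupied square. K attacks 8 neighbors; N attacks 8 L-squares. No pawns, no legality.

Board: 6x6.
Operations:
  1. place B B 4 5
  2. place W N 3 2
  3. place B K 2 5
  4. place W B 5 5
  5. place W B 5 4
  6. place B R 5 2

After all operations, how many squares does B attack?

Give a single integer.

Answer: 14

Derivation:
Op 1: place BB@(4,5)
Op 2: place WN@(3,2)
Op 3: place BK@(2,5)
Op 4: place WB@(5,5)
Op 5: place WB@(5,4)
Op 6: place BR@(5,2)
Per-piece attacks for B:
  BK@(2,5): attacks (2,4) (3,5) (1,5) (3,4) (1,4)
  BB@(4,5): attacks (5,4) (3,4) (2,3) (1,2) (0,1) [ray(1,-1) blocked at (5,4)]
  BR@(5,2): attacks (5,3) (5,4) (5,1) (5,0) (4,2) (3,2) [ray(0,1) blocked at (5,4); ray(-1,0) blocked at (3,2)]
Union (14 distinct): (0,1) (1,2) (1,4) (1,5) (2,3) (2,4) (3,2) (3,4) (3,5) (4,2) (5,0) (5,1) (5,3) (5,4)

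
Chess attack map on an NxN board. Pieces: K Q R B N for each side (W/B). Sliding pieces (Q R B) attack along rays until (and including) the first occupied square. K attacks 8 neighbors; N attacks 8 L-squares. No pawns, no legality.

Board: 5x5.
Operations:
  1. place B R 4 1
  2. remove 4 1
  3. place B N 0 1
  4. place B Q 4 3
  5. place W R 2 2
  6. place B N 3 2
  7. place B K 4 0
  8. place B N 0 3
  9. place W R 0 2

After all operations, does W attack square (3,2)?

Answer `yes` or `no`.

Answer: yes

Derivation:
Op 1: place BR@(4,1)
Op 2: remove (4,1)
Op 3: place BN@(0,1)
Op 4: place BQ@(4,3)
Op 5: place WR@(2,2)
Op 6: place BN@(3,2)
Op 7: place BK@(4,0)
Op 8: place BN@(0,3)
Op 9: place WR@(0,2)
Per-piece attacks for W:
  WR@(0,2): attacks (0,3) (0,1) (1,2) (2,2) [ray(0,1) blocked at (0,3); ray(0,-1) blocked at (0,1); ray(1,0) blocked at (2,2)]
  WR@(2,2): attacks (2,3) (2,4) (2,1) (2,0) (3,2) (1,2) (0,2) [ray(1,0) blocked at (3,2); ray(-1,0) blocked at (0,2)]
W attacks (3,2): yes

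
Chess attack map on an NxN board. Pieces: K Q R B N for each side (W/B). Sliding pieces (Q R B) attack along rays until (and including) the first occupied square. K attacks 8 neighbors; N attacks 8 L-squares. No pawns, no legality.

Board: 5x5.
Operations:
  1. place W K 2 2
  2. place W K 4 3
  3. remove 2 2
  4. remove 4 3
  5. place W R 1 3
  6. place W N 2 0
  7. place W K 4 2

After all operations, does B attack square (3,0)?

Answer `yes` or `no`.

Op 1: place WK@(2,2)
Op 2: place WK@(4,3)
Op 3: remove (2,2)
Op 4: remove (4,3)
Op 5: place WR@(1,3)
Op 6: place WN@(2,0)
Op 7: place WK@(4,2)
Per-piece attacks for B:
B attacks (3,0): no

Answer: no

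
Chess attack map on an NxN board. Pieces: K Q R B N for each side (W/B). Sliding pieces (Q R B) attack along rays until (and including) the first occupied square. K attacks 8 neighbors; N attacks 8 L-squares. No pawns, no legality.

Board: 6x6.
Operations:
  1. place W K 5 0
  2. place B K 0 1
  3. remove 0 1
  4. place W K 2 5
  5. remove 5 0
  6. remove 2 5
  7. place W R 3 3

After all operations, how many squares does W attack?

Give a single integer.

Op 1: place WK@(5,0)
Op 2: place BK@(0,1)
Op 3: remove (0,1)
Op 4: place WK@(2,5)
Op 5: remove (5,0)
Op 6: remove (2,5)
Op 7: place WR@(3,3)
Per-piece attacks for W:
  WR@(3,3): attacks (3,4) (3,5) (3,2) (3,1) (3,0) (4,3) (5,3) (2,3) (1,3) (0,3)
Union (10 distinct): (0,3) (1,3) (2,3) (3,0) (3,1) (3,2) (3,4) (3,5) (4,3) (5,3)

Answer: 10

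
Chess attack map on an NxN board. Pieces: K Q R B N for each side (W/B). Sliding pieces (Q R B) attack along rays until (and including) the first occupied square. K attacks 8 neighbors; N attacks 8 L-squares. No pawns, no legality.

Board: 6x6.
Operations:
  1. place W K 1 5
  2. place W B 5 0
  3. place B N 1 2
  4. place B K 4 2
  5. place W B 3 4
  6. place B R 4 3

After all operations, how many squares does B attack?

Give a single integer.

Answer: 18

Derivation:
Op 1: place WK@(1,5)
Op 2: place WB@(5,0)
Op 3: place BN@(1,2)
Op 4: place BK@(4,2)
Op 5: place WB@(3,4)
Op 6: place BR@(4,3)
Per-piece attacks for B:
  BN@(1,2): attacks (2,4) (3,3) (0,4) (2,0) (3,1) (0,0)
  BK@(4,2): attacks (4,3) (4,1) (5,2) (3,2) (5,3) (5,1) (3,3) (3,1)
  BR@(4,3): attacks (4,4) (4,5) (4,2) (5,3) (3,3) (2,3) (1,3) (0,3) [ray(0,-1) blocked at (4,2)]
Union (18 distinct): (0,0) (0,3) (0,4) (1,3) (2,0) (2,3) (2,4) (3,1) (3,2) (3,3) (4,1) (4,2) (4,3) (4,4) (4,5) (5,1) (5,2) (5,3)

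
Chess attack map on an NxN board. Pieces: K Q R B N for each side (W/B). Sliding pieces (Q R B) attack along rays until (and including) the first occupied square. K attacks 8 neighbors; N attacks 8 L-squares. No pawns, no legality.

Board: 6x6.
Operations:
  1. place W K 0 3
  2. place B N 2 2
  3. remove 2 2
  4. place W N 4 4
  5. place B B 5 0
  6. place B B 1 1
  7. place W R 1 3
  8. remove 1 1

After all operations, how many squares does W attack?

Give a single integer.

Answer: 16

Derivation:
Op 1: place WK@(0,3)
Op 2: place BN@(2,2)
Op 3: remove (2,2)
Op 4: place WN@(4,4)
Op 5: place BB@(5,0)
Op 6: place BB@(1,1)
Op 7: place WR@(1,3)
Op 8: remove (1,1)
Per-piece attacks for W:
  WK@(0,3): attacks (0,4) (0,2) (1,3) (1,4) (1,2)
  WR@(1,3): attacks (1,4) (1,5) (1,2) (1,1) (1,0) (2,3) (3,3) (4,3) (5,3) (0,3) [ray(-1,0) blocked at (0,3)]
  WN@(4,4): attacks (2,5) (5,2) (3,2) (2,3)
Union (16 distinct): (0,2) (0,3) (0,4) (1,0) (1,1) (1,2) (1,3) (1,4) (1,5) (2,3) (2,5) (3,2) (3,3) (4,3) (5,2) (5,3)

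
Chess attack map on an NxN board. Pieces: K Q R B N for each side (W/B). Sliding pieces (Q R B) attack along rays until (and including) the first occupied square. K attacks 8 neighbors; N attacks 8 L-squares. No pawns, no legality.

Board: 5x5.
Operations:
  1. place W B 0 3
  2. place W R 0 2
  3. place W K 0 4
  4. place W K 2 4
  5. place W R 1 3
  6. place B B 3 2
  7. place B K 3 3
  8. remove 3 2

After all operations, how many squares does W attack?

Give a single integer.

Op 1: place WB@(0,3)
Op 2: place WR@(0,2)
Op 3: place WK@(0,4)
Op 4: place WK@(2,4)
Op 5: place WR@(1,3)
Op 6: place BB@(3,2)
Op 7: place BK@(3,3)
Op 8: remove (3,2)
Per-piece attacks for W:
  WR@(0,2): attacks (0,3) (0,1) (0,0) (1,2) (2,2) (3,2) (4,2) [ray(0,1) blocked at (0,3)]
  WB@(0,3): attacks (1,4) (1,2) (2,1) (3,0)
  WK@(0,4): attacks (0,3) (1,4) (1,3)
  WR@(1,3): attacks (1,4) (1,2) (1,1) (1,0) (2,3) (3,3) (0,3) [ray(1,0) blocked at (3,3); ray(-1,0) blocked at (0,3)]
  WK@(2,4): attacks (2,3) (3,4) (1,4) (3,3) (1,3)
Union (16 distinct): (0,0) (0,1) (0,3) (1,0) (1,1) (1,2) (1,3) (1,4) (2,1) (2,2) (2,3) (3,0) (3,2) (3,3) (3,4) (4,2)

Answer: 16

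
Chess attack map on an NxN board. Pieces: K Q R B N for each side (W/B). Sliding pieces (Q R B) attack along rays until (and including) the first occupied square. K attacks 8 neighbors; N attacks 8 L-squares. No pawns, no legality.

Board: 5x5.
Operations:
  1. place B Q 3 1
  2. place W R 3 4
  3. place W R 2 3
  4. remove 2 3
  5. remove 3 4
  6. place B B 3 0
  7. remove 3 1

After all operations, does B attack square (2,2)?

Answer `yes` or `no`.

Op 1: place BQ@(3,1)
Op 2: place WR@(3,4)
Op 3: place WR@(2,3)
Op 4: remove (2,3)
Op 5: remove (3,4)
Op 6: place BB@(3,0)
Op 7: remove (3,1)
Per-piece attacks for B:
  BB@(3,0): attacks (4,1) (2,1) (1,2) (0,3)
B attacks (2,2): no

Answer: no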